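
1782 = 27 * 66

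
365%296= 69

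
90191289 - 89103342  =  1087947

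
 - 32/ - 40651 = 32/40651=0.00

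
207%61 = 24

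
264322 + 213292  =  477614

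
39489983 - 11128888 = 28361095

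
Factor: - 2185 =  - 5^1*19^1*23^1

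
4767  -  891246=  - 886479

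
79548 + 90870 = 170418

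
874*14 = 12236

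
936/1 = 936 = 936.00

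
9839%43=35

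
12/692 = 3/173= 0.02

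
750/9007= 750/9007 = 0.08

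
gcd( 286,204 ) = 2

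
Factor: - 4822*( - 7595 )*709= 25965770810 = 2^1 * 5^1*7^2*31^1*709^1*2411^1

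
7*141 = 987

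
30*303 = 9090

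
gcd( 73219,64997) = 1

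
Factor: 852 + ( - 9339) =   -  8487 = -  3^2*23^1*41^1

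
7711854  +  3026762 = 10738616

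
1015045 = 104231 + 910814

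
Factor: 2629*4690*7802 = 2^2*5^1*7^1*  11^1*47^1*67^1* 83^1*239^1 = 96198738020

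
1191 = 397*3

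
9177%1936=1433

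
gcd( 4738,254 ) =2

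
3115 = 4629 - 1514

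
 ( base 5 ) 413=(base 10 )108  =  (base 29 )3l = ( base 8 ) 154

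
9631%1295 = 566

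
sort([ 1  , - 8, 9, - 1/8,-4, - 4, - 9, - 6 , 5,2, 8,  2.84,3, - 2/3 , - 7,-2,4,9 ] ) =[ - 9, - 8, - 7, - 6, - 4,-4, - 2, - 2/3, - 1/8, 1,2, 2.84, 3,4, 5 , 8 , 9 , 9 ]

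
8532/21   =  2844/7 = 406.29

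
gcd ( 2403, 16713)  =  27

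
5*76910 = 384550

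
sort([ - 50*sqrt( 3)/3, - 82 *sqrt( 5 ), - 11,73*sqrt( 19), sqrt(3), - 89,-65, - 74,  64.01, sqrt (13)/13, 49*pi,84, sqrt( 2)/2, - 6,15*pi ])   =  [ - 82*sqrt(5), - 89,  -  74, - 65,-50*sqrt( 3)/3, - 11, - 6 , sqrt( 13 )/13, sqrt( 2)/2,sqrt ( 3),15 * pi,64.01,84, 49*pi,73 * sqrt(19)]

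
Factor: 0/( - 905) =0^1 =0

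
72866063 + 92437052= 165303115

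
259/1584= 259/1584  =  0.16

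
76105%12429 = 1531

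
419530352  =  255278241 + 164252111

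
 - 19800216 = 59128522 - 78928738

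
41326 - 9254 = 32072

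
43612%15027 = 13558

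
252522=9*28058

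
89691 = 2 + 89689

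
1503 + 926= 2429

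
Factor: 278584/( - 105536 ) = - 2^(-3)*17^ ( - 1) * 359^1 = -359/136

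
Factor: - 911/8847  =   - 3^( -2 )*911^1 * 983^( - 1) 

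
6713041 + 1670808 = 8383849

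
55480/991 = 55 + 975/991 = 55.98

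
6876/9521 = 6876/9521 = 0.72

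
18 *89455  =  1610190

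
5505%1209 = 669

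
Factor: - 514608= - 2^4 * 3^1*71^1*151^1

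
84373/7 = 84373/7 = 12053.29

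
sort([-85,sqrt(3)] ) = [ - 85,sqrt(3) ]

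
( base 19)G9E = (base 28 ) 7gp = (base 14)225b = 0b1011101001001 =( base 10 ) 5961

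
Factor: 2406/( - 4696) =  - 2^( - 2)*3^1*401^1*587^( - 1 ) = - 1203/2348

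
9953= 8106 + 1847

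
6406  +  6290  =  12696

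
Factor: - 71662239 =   -  3^4 * 11^1*80429^1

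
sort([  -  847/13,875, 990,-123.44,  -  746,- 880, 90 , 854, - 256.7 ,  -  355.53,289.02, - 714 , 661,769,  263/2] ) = [ - 880, - 746, - 714,  -  355.53,  -  256.7,-123.44 ,-847/13,90,  263/2,289.02, 661, 769, 854,875, 990]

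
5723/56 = 102+11/56 = 102.20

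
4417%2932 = 1485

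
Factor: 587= 587^1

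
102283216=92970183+9313033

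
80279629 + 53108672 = 133388301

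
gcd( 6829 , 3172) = 1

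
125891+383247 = 509138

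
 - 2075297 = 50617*( - 41)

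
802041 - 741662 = 60379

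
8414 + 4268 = 12682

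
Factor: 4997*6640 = 33180080 = 2^4 *5^1*19^1*83^1*263^1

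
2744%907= 23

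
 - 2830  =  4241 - 7071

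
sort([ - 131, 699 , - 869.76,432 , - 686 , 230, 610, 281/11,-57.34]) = [ - 869.76, - 686,- 131,- 57.34, 281/11 , 230,432,  610,699]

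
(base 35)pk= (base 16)37f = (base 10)895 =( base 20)24f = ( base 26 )18B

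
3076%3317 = 3076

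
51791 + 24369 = 76160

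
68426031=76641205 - 8215174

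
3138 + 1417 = 4555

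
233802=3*77934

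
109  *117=12753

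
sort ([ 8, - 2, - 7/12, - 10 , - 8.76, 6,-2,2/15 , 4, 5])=[-10,  -  8.76, - 2 , - 2,  -  7/12,2/15,4,5 , 6,8]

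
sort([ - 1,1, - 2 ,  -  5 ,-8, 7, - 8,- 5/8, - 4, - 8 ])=[ - 8,-8, - 8, - 5,-4,-2, - 1, - 5/8,  1, 7]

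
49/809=49/809 =0.06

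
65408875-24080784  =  41328091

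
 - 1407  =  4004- 5411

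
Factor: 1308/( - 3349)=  - 2^2* 3^1*17^ (-1)*109^1*197^( - 1 ) 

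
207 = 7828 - 7621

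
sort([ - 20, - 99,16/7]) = [ - 99, - 20,16/7 ] 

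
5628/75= 1876/25 = 75.04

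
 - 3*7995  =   - 23985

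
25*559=13975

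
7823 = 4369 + 3454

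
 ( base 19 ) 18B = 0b1000001100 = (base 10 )524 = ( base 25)ko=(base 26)k4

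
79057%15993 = 15085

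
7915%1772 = 827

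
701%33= 8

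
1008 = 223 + 785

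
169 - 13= 156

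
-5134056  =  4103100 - 9237156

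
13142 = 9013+4129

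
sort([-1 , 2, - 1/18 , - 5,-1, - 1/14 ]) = [ - 5, - 1, - 1, - 1/14,-1/18, 2 ] 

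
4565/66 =415/6 = 69.17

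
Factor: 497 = 7^1*71^1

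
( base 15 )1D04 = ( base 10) 6304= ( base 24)AMG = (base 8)14240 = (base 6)45104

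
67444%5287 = 4000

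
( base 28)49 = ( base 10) 121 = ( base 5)441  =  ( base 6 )321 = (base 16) 79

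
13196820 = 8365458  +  4831362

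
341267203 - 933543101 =  -  592275898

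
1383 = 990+393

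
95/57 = 5/3 = 1.67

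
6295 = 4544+1751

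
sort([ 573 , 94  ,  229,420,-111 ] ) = [ - 111 , 94,229, 420, 573 ]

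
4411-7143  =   - 2732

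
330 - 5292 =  - 4962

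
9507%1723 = 892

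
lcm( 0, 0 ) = 0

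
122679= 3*40893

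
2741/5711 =2741/5711=0.48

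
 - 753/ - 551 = 753/551 = 1.37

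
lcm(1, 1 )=1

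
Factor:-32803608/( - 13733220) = 2^1  *5^ ( - 1 )*17^1*37^1*41^1*53^1*228887^( -1 ) = 2733634/1144435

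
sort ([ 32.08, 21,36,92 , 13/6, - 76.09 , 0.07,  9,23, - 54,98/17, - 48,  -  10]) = [ - 76.09 , - 54,  -  48, - 10,0.07,  13/6, 98/17,9,  21, 23,  32.08, 36 , 92] 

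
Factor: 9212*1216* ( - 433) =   -  2^8*7^2*19^1*47^1*433^1=- 4850375936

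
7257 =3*2419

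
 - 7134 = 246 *( - 29 ) 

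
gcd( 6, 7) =1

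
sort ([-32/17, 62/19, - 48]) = [ - 48, - 32/17,62/19]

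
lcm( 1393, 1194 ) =8358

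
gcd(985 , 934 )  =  1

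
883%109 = 11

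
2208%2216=2208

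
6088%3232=2856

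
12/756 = 1/63 = 0.02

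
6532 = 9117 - 2585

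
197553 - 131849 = 65704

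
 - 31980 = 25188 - 57168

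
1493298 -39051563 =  - 37558265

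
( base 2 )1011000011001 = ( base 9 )7675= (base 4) 1120121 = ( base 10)5657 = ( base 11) 4283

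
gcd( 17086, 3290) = 2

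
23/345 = 1/15 = 0.07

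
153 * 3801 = 581553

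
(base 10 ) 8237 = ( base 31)8hm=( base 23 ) FD3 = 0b10000000101101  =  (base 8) 20055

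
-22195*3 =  - 66585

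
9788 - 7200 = 2588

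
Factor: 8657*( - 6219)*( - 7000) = 2^3 * 3^2 * 5^3 * 7^1*11^1 * 691^1*787^1 = 376865181000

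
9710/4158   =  2+697/2079= 2.34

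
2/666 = 1/333 = 0.00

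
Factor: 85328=2^4 * 5333^1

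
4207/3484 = 1+723/3484 = 1.21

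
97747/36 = 2715 + 7/36 = 2715.19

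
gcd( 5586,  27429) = 3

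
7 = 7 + 0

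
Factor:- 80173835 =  - 5^1*7^1*29^1*78989^1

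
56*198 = 11088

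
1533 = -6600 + 8133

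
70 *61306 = 4291420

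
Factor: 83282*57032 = 4749739024 = 2^4*7129^1*  41641^1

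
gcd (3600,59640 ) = 120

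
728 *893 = 650104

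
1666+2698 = 4364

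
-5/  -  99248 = 5/99248  =  0.00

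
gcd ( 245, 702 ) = 1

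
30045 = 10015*3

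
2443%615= 598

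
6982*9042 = 63131244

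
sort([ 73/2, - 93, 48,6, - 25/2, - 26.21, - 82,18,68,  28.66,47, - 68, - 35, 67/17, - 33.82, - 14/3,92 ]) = [ - 93,-82, - 68, - 35, - 33.82,  -  26.21, - 25/2, - 14/3, 67/17, 6, 18,28.66,73/2,47, 48,68,92] 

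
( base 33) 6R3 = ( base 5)214203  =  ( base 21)ghf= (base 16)1D04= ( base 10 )7428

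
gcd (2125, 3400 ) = 425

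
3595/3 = 1198 +1/3= 1198.33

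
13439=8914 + 4525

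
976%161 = 10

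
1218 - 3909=-2691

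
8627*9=77643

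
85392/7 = 12198 + 6/7=12198.86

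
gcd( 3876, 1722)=6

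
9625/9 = 1069+4/9 = 1069.44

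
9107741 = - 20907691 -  - 30015432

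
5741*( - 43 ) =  - 246863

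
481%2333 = 481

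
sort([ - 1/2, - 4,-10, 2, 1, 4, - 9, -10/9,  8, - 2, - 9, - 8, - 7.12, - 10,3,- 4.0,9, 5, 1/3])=[ - 10, - 10, - 9,-9, - 8 , - 7.12,-4, - 4.0, - 2,- 10/9, -1/2, 1/3 , 1, 2, 3, 4, 5, 8,9]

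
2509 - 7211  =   - 4702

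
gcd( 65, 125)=5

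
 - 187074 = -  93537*2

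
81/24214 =81/24214= 0.00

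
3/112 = 3/112 = 0.03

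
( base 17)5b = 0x60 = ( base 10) 96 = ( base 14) 6C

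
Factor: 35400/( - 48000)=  - 2^( - 4 )*5^(- 1)* 59^1 = - 59/80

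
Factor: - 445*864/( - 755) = 76896/151 = 2^5*3^3*89^1*151^( - 1 ) 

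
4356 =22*198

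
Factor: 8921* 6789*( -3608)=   -  218517325752 =-2^3*3^1* 11^2*31^1* 41^1*73^1*811^1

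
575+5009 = 5584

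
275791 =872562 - 596771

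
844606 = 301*2806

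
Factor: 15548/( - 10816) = -23/16 = - 2^( - 4 )*23^1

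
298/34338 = 149/17169 = 0.01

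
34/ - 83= - 1  +  49/83 = - 0.41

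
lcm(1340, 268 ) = 1340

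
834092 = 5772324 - 4938232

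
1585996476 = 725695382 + 860301094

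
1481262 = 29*51078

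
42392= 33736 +8656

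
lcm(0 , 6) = 0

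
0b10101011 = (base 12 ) 123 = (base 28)63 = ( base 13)102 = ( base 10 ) 171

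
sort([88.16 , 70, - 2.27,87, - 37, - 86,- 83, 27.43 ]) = [ - 86,-83, - 37, - 2.27, 27.43, 70,87, 88.16] 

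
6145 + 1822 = 7967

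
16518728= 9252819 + 7265909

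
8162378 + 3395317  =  11557695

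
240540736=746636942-506096206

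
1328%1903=1328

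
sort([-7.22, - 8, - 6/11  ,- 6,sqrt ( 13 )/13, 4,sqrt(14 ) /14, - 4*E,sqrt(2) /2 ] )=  [ - 4*E,-8, - 7.22, - 6, - 6/11, sqrt(14)/14 , sqrt(13 ) /13 , sqrt(2)/2,4]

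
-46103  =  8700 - 54803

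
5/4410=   1/882 = 0.00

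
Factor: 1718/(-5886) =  - 859/2943 = -3^( - 3) * 109^( - 1 )*859^1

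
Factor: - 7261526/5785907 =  - 2^1 *73^( - 1 )*1699^1 *2137^1 *79259^( - 1 )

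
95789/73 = 1312 + 13/73 = 1312.18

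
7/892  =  7/892 = 0.01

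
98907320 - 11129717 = 87777603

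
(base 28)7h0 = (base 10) 5964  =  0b1011101001100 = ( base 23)b67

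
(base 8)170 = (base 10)120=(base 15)80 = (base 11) AA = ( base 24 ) 50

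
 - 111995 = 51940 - 163935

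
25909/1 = 25909 = 25909.00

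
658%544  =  114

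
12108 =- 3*( - 4036)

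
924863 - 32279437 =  - 31354574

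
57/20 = 2 + 17/20 =2.85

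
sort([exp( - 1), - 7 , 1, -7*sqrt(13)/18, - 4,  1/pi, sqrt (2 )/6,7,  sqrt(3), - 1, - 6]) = [ -7,- 6, - 4,-7*sqrt(13)/18,  -  1, sqrt( 2)/6, 1/pi, exp( - 1), 1, sqrt(3 ), 7 ]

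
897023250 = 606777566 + 290245684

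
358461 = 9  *39829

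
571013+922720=1493733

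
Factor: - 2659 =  - 2659^1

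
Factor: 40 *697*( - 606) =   -  2^4*3^1*5^1 * 17^1*41^1*101^1 = - 16895280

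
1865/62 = 1865/62=30.08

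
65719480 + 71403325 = 137122805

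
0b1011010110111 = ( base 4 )1122313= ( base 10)5815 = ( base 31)61i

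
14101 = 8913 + 5188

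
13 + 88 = 101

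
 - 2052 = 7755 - 9807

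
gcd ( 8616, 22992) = 24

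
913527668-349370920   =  564156748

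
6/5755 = 6/5755  =  0.00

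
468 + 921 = 1389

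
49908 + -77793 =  -27885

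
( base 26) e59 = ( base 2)10010110000011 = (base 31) 9uo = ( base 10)9603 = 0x2583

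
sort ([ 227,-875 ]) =[-875, 227]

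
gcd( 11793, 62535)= 3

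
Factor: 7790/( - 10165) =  - 82/107  =  - 2^1*41^1*107^( - 1)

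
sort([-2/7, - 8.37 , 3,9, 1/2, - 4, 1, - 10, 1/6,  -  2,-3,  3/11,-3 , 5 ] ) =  [ - 10, - 8.37,  -  4, - 3, - 3, - 2, -2/7,  1/6,3/11,1/2 , 1, 3, 5,9 ]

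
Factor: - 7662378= - 2^1* 3^1* 1277063^1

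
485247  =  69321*7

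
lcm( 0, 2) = 0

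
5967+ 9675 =15642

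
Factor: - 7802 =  - 2^1 *47^1 *83^1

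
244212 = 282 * 866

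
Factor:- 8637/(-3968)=2^( - 7)*3^1*31^ ( - 1 ) * 2879^1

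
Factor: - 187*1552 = -290224= - 2^4*11^1*17^1*97^1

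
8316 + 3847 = 12163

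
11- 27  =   - 16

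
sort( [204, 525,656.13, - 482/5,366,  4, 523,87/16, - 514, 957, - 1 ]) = [ - 514, - 482/5, - 1, 4, 87/16, 204,366, 523,525, 656.13, 957 ] 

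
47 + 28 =75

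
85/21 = 85/21 =4.05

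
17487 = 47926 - 30439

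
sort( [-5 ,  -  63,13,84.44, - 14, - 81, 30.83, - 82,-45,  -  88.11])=[ - 88.11 ,-82 , - 81, - 63,-45 ,-14, - 5, 13, 30.83,84.44]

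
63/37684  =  63/37684 = 0.00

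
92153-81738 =10415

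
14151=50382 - 36231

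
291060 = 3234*90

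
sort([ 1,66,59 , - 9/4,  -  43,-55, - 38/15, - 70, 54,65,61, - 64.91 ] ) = [ - 70, -64.91, - 55,  -  43,-38/15, - 9/4,1,54, 59,61,65,  66 ] 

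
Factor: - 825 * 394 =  - 2^1*3^1*5^2*11^1*197^1 = - 325050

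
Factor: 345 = 3^1*5^1*23^1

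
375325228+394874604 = 770199832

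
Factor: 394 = 2^1 * 197^1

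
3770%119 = 81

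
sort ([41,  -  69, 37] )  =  [-69, 37,41] 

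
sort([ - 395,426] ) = [-395, 426]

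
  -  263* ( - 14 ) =3682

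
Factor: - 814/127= - 2^1*11^1*37^1*127^(-1)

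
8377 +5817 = 14194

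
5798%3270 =2528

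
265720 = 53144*5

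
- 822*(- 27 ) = 22194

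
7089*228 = 1616292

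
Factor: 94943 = 19^2*  263^1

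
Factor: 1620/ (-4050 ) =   -  2/5 = -2^1*5^( - 1 ) 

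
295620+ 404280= 699900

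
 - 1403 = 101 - 1504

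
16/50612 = 4/12653 = 0.00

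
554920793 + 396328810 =951249603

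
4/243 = 4/243 = 0.02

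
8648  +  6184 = 14832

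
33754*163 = 5501902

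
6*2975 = 17850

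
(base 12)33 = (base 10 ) 39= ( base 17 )25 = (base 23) 1g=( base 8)47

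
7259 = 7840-581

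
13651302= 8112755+5538547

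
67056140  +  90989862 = 158046002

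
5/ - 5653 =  - 5/5653 = - 0.00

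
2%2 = 0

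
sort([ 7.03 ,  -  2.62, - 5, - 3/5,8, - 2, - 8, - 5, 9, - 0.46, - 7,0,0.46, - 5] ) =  [  -  8,- 7, - 5, - 5, -5, - 2.62, -2, - 3/5,  -  0.46,0,0.46,7.03,8, 9 ]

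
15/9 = 1 + 2/3 = 1.67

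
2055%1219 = 836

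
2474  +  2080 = 4554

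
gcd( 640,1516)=4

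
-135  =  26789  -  26924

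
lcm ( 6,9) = 18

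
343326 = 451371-108045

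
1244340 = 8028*155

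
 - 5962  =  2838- 8800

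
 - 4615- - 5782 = 1167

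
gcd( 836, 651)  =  1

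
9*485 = 4365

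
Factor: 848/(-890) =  - 2^3*5^(  -  1)*53^1*89^( - 1) = - 424/445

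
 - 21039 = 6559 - 27598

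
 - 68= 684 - 752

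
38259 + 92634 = 130893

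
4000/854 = 2000/427=4.68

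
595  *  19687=11713765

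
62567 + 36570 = 99137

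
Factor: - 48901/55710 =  - 2^( - 1)*3^( - 2)*5^( - 1 )*79^1 = - 79/90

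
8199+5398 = 13597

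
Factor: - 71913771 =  -3^3*  397^1*6709^1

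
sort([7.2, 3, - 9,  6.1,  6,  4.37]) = [ - 9, 3, 4.37, 6 , 6.1 , 7.2]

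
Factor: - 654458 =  - 2^1*7^1*46747^1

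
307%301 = 6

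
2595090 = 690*3761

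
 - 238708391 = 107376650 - 346085041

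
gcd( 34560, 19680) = 480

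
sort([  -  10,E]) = [ - 10,E ] 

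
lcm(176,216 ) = 4752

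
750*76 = 57000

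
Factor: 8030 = 2^1 * 5^1*11^1 * 73^1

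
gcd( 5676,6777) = 3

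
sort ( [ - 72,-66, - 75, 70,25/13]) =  [ - 75, - 72,- 66, 25/13 , 70] 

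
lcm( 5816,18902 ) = 75608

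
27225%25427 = 1798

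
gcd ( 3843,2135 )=427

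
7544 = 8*943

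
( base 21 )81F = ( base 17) c5b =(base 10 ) 3564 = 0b110111101100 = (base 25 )5HE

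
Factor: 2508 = 2^2 * 3^1 * 11^1 * 19^1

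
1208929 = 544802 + 664127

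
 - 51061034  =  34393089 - 85454123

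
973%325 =323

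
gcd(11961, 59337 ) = 9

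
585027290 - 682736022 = -97708732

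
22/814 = 1/37=0.03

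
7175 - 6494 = 681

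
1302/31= 42 = 42.00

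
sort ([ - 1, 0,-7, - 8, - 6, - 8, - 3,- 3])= [ - 8,-8, - 7, - 6, - 3, - 3, - 1,0] 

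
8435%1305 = 605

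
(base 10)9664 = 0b10010111000000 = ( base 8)22700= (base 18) 1beg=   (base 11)7296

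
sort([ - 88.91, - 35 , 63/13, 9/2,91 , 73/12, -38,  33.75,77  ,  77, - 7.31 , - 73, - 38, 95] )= [-88.91, - 73,-38,-38, - 35, - 7.31,9/2, 63/13, 73/12, 33.75,77, 77,91,95]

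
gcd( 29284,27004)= 4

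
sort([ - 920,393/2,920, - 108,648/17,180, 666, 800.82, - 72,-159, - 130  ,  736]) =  [  -  920, - 159, -130, - 108, - 72,648/17,180,393/2,666,736,800.82, 920] 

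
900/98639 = 900/98639 = 0.01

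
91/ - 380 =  - 91/380=- 0.24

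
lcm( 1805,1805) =1805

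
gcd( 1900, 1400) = 100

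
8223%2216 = 1575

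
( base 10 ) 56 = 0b111000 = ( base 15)3b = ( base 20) 2g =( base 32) 1O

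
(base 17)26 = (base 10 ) 40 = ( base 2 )101000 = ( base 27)1D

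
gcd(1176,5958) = 6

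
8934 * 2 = 17868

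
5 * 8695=43475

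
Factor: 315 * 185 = 58275 = 3^2*5^2*7^1*37^1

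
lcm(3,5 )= 15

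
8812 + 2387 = 11199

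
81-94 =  - 13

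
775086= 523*1482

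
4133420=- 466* ( - 8870)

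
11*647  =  7117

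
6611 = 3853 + 2758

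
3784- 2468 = 1316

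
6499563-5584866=914697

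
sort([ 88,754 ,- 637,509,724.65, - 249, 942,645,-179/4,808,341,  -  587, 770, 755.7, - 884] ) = [ - 884,-637 ,  -  587, - 249, - 179/4,88,341,  509, 645  ,  724.65,754, 755.7 , 770,808, 942] 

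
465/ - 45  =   - 31/3 = -10.33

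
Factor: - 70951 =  - 70951^1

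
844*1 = 844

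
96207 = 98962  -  2755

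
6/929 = 6/929 = 0.01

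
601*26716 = 16056316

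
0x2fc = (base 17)2ag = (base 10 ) 764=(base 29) QA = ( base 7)2141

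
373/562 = 373/562 = 0.66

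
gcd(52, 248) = 4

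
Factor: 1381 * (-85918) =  - 118652758 = - 2^1*7^1*17^1*19^2*1381^1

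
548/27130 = 274/13565=0.02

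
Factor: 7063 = 7^1*1009^1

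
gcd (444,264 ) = 12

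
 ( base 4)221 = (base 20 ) 21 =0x29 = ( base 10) 41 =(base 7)56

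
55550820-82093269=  - 26542449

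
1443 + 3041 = 4484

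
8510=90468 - 81958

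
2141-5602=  - 3461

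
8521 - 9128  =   - 607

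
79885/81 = 986 + 19/81 = 986.23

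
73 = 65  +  8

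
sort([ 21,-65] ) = [ -65,  21]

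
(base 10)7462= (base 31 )7NM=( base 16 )1D26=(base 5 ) 214322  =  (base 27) A6A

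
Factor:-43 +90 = 47^1=47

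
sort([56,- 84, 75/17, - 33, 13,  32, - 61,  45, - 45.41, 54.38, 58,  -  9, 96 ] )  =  [ - 84, - 61,- 45.41, - 33, - 9, 75/17, 13, 32,45,54.38, 56,58,96 ] 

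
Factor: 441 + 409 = 2^1*5^2*17^1 = 850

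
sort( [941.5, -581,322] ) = [ - 581,322,941.5 ] 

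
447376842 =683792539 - 236415697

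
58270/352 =165 + 95/176 = 165.54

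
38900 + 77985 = 116885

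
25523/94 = 25523/94 = 271.52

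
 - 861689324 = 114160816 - 975850140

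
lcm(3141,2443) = 21987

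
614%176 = 86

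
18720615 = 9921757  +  8798858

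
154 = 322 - 168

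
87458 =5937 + 81521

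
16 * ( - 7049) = -112784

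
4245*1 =4245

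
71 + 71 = 142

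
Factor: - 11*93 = - 1023 =- 3^1*11^1*31^1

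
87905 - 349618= - 261713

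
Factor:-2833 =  - 2833^1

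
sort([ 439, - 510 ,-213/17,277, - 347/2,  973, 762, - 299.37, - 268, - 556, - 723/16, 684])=[ - 556, - 510, - 299.37, - 268, - 347/2, - 723/16, - 213/17,277, 439 , 684,762 , 973 ]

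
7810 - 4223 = 3587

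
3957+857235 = 861192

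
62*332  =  20584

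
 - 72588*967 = -70192596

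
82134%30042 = 22050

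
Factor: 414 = 2^1*3^2*23^1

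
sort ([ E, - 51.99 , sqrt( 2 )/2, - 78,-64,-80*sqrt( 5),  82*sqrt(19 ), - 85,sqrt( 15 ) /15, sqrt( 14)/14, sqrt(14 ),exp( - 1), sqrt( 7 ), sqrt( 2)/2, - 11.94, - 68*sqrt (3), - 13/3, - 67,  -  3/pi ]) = [-80* sqrt( 5 ), - 68*sqrt(3 ),-85,-78,- 67, - 64, - 51.99, - 11.94, - 13/3,  -  3/pi, sqrt( 15 ) /15,sqrt(14 ) /14,exp(-1 ), sqrt( 2) /2,  sqrt( 2 ) /2, sqrt(7 ) , E,sqrt( 14),82*sqrt( 19)] 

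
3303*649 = 2143647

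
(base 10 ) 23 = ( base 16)17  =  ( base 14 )19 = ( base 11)21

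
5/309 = 5/309 = 0.02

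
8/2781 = 8/2781 = 0.00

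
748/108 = 6+25/27 = 6.93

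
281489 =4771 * 59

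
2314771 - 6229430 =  - 3914659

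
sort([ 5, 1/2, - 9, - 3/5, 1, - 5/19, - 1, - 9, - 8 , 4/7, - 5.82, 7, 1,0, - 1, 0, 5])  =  [-9,-9, - 8,  -  5.82,- 1,  -  1, - 3/5, - 5/19, 0, 0,1/2, 4/7, 1, 1,  5, 5,7]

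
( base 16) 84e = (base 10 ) 2126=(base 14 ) ABC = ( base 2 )100001001110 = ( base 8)4116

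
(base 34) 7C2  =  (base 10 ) 8502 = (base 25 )df2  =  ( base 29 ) A35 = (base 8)20466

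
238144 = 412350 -174206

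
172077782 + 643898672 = 815976454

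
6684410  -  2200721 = 4483689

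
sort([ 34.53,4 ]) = [ 4, 34.53 ]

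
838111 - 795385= 42726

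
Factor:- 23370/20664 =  - 2^( - 2 )*3^( - 1)* 5^1*7^( - 1)*19^1 = - 95/84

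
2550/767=3 + 249/767 = 3.32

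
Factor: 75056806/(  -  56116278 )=-3^(-2)*11^1 * 3117571^( - 1)*3411673^1 =- 37528403/28058139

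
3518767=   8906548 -5387781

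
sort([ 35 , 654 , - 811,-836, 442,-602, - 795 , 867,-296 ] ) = [ - 836 , - 811, - 795 , - 602, - 296,35,442, 654,867 ] 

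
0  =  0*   ( -33179)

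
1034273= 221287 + 812986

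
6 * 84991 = 509946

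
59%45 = 14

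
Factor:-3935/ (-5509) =5^1*7^( - 1 ) =5/7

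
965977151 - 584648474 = 381328677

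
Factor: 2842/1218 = 3^( - 1 )*7^1= 7/3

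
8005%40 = 5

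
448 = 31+417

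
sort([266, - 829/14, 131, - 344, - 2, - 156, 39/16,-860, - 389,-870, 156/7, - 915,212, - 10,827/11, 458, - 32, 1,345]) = [ - 915,-870, - 860,- 389, - 344, - 156,  -  829/14,-32 , - 10, - 2, 1,39/16,156/7, 827/11, 131, 212, 266, 345 , 458] 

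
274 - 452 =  - 178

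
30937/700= 44 + 137/700= 44.20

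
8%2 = 0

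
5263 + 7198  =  12461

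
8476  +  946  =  9422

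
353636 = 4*88409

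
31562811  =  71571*441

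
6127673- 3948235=2179438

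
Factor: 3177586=2^1*1588793^1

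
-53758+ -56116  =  -109874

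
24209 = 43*563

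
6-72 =-66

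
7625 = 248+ 7377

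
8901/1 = 8901 = 8901.00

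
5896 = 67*88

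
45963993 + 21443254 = 67407247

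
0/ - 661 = 0/1  =  - 0.00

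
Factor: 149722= 2^1  *  74861^1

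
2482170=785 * 3162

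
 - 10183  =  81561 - 91744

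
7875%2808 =2259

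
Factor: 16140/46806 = 2^1*5^1*29^( - 1 ) = 10/29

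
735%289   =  157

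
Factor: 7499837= 47^1*159571^1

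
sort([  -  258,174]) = [ - 258,174]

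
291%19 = 6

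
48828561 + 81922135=130750696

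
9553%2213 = 701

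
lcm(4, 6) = 12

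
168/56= 3 = 3.00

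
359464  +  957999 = 1317463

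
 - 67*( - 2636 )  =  176612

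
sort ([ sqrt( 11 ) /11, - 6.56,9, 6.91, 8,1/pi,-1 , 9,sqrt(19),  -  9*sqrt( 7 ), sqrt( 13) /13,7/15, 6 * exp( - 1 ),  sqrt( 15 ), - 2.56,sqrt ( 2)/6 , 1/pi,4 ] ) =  [ - 9*sqrt(7 ) , - 6.56,  -  2.56, - 1, sqrt( 2 ) /6,  sqrt( 13) /13,sqrt(11)/11,1/pi,1/pi, 7/15, 6*exp( - 1 ), sqrt(15 ),4 , sqrt( 19),6.91, 8, 9, 9 ] 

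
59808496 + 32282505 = 92091001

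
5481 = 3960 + 1521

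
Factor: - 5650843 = - 11^1*59^1*8707^1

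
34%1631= 34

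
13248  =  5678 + 7570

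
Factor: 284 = 2^2*71^1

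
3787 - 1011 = 2776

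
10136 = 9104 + 1032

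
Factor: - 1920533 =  - 1920533^1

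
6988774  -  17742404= - 10753630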